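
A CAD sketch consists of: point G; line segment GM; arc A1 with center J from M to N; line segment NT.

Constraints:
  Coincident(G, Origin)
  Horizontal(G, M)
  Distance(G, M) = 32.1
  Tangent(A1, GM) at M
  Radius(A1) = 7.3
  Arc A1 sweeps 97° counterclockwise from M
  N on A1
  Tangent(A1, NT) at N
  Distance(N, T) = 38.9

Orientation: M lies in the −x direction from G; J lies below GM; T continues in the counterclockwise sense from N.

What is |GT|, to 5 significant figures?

58.204

G is at the origin; G and M share the same y with |GM| = 32.1 and M on the −x side, so M = (-32.100, 0.0000). A1 meets GM tangentially, so JM is at right angles to GM, so J = M + (0, -7.3) = (-32.100, -7.3000). On A1, M sits at bearing 90° from J; a 97° counterclockwise sweep puts N at bearing 187°, so N = J + 7.3·(cos 187°, sin 187°) = (-39.346, -8.1896). Tangency of A1 to NT means the radius JN is perpendicular to NT, so NT runs along (−sin 187°, cos 187°); with |NT| = 38.9, T = (-34.605, -46.800). Then |GT| = |T − G| = 58.204.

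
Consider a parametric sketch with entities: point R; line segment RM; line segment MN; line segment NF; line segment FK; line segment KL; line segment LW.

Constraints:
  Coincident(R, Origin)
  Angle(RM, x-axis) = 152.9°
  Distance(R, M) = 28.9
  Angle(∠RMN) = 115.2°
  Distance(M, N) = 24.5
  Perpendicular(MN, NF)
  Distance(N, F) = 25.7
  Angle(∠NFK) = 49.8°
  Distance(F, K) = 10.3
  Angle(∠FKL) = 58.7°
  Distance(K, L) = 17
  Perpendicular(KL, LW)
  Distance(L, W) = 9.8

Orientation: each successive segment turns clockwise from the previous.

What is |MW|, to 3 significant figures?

42.6

∠FKL = 58.7° gives KL at 107° from the x-axis; with |KL| = 17.0, L = (-11.0, 45.4). KL is perpendicular to LW, so LW runs at 16.6°; with |LW| = 9.8, W = (-1.60, 48.2). Then |MW| = |W − M| = 42.6.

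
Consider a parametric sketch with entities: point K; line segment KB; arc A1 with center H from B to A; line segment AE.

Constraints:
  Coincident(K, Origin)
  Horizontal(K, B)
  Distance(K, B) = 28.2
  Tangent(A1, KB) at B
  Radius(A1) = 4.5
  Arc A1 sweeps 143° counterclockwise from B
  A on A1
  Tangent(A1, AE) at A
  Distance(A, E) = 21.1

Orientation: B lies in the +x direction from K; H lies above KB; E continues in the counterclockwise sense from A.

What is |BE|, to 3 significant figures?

25.1

On A1, B sits at bearing -90° from H; a 143° counterclockwise sweep puts A at bearing 53°, so A = H + 4.5·(cos 53°, sin 53°) = (30.9, 8.09). Since A1 is tangent to AE there, HA ⟂ AE, so AE runs along (−sin 53°, cos 53°); with |AE| = 21.1, E = (14.1, 20.8). Then |BE| = |E − B| = 25.1.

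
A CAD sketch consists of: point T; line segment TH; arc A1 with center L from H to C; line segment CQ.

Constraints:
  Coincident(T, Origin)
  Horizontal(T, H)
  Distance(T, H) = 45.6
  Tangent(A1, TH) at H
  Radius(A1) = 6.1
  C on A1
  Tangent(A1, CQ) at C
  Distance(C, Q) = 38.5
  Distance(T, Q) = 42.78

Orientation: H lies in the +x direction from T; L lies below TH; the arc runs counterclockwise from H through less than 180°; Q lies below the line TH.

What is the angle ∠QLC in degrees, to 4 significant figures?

81.00°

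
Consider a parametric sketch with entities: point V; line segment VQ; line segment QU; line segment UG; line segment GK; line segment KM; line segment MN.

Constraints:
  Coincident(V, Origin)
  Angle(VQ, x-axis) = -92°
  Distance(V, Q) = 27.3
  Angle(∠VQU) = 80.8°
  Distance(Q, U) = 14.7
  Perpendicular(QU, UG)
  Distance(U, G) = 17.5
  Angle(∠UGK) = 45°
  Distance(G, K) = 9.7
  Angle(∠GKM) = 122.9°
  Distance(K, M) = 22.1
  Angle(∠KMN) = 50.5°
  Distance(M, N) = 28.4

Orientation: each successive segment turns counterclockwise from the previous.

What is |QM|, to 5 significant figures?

16.610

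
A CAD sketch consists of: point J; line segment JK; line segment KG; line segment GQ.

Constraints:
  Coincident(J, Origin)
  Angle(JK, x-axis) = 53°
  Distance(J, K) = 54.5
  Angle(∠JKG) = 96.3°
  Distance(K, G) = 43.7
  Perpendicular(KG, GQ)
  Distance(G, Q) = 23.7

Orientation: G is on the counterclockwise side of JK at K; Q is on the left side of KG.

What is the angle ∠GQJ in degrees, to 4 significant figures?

121.5°

∠JKG = 96.3°, so KG runs at 53.0° + (180° − 96.3°) = 136.7° from the x-axis; with |KG| = 43.7, G = K + 43.7·(cos 136.7°, sin 136.7°) = (0.9952, 73.50). The perpendicularity gives GQ at right angles to KG; with |GQ| = 23.7 on the left of KG, Q = G + 23.7·(-0.6858, -0.7278) = (-15.26, 56.25). Then cos ∠GQJ = QG·QJ / (|QG||QJ|), giving 121.5°.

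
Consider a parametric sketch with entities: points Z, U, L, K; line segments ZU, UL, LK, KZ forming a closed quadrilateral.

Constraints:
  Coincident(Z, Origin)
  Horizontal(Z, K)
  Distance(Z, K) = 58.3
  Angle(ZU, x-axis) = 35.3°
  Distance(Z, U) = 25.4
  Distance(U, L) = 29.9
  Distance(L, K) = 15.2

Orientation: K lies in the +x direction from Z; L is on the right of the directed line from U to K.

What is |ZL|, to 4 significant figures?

43.97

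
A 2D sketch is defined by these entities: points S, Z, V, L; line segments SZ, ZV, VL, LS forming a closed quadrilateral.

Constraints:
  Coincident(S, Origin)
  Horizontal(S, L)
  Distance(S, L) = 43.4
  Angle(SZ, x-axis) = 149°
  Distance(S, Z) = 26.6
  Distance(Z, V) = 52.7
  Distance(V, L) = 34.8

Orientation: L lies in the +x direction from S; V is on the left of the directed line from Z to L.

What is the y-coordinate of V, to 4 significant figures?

30.73

Checks: |ZV| = 52.70 ✓; |VL| = 34.80 ✓.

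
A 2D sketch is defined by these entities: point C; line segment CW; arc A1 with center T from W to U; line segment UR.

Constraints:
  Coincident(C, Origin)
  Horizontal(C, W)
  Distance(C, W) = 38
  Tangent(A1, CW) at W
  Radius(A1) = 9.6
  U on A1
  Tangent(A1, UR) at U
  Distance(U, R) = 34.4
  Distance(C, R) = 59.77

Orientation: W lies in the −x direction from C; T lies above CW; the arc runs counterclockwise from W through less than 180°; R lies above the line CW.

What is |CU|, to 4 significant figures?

31.40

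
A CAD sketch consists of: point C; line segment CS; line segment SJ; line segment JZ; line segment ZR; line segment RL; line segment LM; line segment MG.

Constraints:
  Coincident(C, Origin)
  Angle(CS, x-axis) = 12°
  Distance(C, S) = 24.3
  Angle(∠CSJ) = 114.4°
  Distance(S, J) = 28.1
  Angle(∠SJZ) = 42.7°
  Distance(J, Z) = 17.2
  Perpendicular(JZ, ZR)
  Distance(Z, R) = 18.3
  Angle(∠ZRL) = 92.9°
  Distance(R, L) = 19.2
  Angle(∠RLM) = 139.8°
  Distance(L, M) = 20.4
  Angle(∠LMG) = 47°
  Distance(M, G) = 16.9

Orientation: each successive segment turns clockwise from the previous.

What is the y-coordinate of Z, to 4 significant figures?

-14.31

C is at the origin; CS runs at 12.0° with length 24.3, so S = (23.77, 5.052). ∠CSJ = 114.4° gives SJ at -53.60° from the x-axis; with |SJ| = 28.1, J = (40.44, -17.57). ∠SJZ = 42.7° gives JZ at 169.1° from the x-axis; with |JZ| = 17.2, Z = (23.55, -14.31). So Z.y = -14.31.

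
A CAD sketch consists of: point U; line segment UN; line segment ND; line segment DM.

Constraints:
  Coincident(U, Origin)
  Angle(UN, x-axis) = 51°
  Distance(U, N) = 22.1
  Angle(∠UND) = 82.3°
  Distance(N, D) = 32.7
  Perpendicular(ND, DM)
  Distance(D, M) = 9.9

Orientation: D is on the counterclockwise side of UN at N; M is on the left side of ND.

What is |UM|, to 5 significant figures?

32.069

U is at the origin; UN runs at 51.0° with length 22.1, so N = 22.1·(cos 51.0°, sin 51.0°) = (13.908, 17.175). ∠UND = 82.3°, so ND runs at 51.0° + (180° − 82.3°) = 148.70° from the x-axis; with |ND| = 32.7, D = N + 32.7·(cos 148.70°, sin 148.70°) = (-14.033, 34.163). ND ⟂ DM; with |DM| = 9.9 on the left of ND, M = D + 9.9·(-0.51952, -0.85446) = (-19.176, 25.704). Then |UM| = |M − U| = 32.069.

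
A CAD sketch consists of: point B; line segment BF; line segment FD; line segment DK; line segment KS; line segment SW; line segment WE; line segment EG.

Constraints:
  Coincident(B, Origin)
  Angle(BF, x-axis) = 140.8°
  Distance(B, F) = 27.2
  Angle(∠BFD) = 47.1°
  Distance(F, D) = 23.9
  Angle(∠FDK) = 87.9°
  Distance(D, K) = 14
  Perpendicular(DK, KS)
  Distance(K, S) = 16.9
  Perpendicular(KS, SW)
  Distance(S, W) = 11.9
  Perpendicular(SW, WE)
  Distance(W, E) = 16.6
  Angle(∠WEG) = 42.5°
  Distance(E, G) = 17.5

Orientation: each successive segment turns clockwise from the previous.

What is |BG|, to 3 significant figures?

10.6

B is at the origin; BF runs at 140.8° with length 27.2, so F = (-21.1, 17.2). ∠BFD = 47.1° gives FD at 7.90° from the x-axis; with |FD| = 23.9, D = (2.59, 20.5). ∠FDK = 87.9° gives DK at -84.2° from the x-axis; with |DK| = 14.0, K = (4.01, 6.55). The perpendicularity gives KS at right angles to DK, so KS runs at -174°; with |KS| = 16.9, S = (-12.8, 4.84). The perpendicularity gives SW at right angles to KS, so SW runs at 95.8°; with |SW| = 11.9, W = (-14.0, 16.7). SW is perpendicular to WE, so WE runs at 5.80°; with |WE| = 16.6, E = (2.51, 18.4). ∠WEG = 42.5° gives EG at -132° from the x-axis; with |EG| = 17.5, G = (-9.13, 5.29). Then |BG| = |G − B| = 10.6.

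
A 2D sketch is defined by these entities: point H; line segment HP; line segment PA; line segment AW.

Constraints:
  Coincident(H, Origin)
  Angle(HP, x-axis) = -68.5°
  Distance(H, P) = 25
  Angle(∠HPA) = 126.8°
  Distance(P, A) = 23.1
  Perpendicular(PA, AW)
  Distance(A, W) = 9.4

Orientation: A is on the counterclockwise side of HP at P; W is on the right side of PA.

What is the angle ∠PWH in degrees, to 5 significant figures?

15.548°

H is at the origin; HP runs at -68.5° with length 25.0, so P = 25.0·(cos -68.5°, sin -68.5°) = (9.1625, -23.260). ∠HPA = 126.8°, so PA runs at -68.5° + (180° − 126.8°) = -15.300° from the x-axis; with |PA| = 23.1, A = P + 23.1·(cos -15.300°, sin -15.300°) = (31.444, -29.356). The perpendicularity gives AW at right angles to PA; with |AW| = 9.4 on the right of PA, W = A + 9.4·(-0.26387, -0.96456) = (28.963, -38.423). Then cos ∠PWH = WP·WH / (|WP||WH|), giving 15.548°.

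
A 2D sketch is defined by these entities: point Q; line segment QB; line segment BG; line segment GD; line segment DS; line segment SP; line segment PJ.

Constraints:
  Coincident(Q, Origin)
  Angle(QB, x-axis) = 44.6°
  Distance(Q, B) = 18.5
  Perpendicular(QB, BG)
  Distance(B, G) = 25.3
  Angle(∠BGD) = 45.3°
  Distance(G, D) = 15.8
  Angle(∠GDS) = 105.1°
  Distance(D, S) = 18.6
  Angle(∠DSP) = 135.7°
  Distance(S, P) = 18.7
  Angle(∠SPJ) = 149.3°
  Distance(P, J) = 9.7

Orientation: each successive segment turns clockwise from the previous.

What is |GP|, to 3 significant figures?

36.2

Q is at the origin; QB runs at 44.6° with length 18.5, so B = (13.2, 13.0). The perpendicularity gives BG at right angles to QB, so BG runs at -45.4°; with |BG| = 25.3, G = (30.9, -5.02). ∠BGD = 45.3° gives GD at 180° from the x-axis; with |GD| = 15.8, D = (15.1, -5.00). ∠GDS = 105.1° gives DS at 105° from the x-axis; with |DS| = 18.6, S = (10.3, 13.0). ∠DSP = 135.7° gives SP at 60.7° from the x-axis; with |SP| = 18.7, P = (19.5, 29.3). Then |GP| = |P − G| = 36.2.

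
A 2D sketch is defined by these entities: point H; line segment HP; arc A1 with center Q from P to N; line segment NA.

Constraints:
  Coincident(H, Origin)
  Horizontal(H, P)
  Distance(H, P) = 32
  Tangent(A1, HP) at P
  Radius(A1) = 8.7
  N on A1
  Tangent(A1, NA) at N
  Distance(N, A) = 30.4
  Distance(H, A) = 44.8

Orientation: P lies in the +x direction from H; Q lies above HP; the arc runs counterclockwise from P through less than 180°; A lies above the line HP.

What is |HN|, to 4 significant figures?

41.50

H is at the origin; HP is horizontal with |HP| = 32.0 and P on the +x side, so P = (32.00, 0.000). Tangency of A1 to HP means the radius QP is perpendicular to HP, so Q = P + (0, 8.7) = (32.00, 8.700). Since QN ⟂ NA (tangency), |QA| = √(8.7² + 30.4²) = 31.62 regardless of where N sits on A1. So A lies on both circle(H, 44.8) and circle(Q, 31.62); the above-HP intersection is A = (22.37, 38.82). N is the foot of the tangent from A: N = (39.24, 13.53).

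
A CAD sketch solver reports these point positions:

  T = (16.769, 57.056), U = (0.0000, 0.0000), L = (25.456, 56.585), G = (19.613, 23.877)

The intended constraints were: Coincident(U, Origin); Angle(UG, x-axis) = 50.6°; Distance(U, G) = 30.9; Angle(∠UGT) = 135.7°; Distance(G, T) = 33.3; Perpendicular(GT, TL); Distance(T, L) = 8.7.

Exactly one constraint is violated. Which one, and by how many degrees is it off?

Perpendicular(GT, TL) — off by 8.00°.

U = (0.00, 0.00) ✓; UG at 50.60° ✓; |UG| = 30.90 ✓; ∠UGT = 135.7° ✓; |GT| = 33.30 ✓; ∠(GT, TL) = 98.00° ✗; |TL| = 8.700 ✓.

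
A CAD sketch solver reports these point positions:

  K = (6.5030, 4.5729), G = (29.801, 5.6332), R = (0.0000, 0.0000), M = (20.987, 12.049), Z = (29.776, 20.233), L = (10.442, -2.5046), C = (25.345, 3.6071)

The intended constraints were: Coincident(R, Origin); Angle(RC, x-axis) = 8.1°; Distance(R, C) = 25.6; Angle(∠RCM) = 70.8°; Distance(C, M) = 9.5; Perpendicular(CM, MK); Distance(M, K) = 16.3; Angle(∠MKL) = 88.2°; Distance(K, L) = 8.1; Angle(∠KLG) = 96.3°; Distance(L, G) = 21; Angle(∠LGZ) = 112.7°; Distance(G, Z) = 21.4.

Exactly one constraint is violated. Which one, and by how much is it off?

Distance(G, Z) = 21.4 — off by 6.80.

R = (0.00, 0.00) ✓; RC at 8.100° ✓; |RC| = 25.60 ✓; ∠RCM = 70.80° ✓; |CM| = 9.500 ✓; ∠(CM, MK) = 90.00° ✓; |MK| = 16.30 ✓; ∠MKL = 88.20° ✓; |KL| = 8.100 ✓; ∠KLG = 96.30° ✓; |LG| = 21.00 ✓; ∠LGZ = 112.7° ✓; |GZ| = 14.60 ✗.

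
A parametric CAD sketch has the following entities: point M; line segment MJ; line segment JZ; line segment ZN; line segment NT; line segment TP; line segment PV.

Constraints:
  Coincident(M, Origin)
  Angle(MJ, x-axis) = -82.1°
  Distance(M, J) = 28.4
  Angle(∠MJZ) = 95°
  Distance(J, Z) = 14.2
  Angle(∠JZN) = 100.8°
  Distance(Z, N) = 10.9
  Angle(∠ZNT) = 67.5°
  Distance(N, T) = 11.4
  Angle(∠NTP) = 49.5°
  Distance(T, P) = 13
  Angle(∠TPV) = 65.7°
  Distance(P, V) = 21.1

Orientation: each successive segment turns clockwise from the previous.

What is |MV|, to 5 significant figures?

23.909

M is at the origin; MJ runs at -82.1° with length 28.4, so J = (3.9034, -28.130). ∠MJZ = 95.0° gives JZ at -167.10° from the x-axis; with |JZ| = 14.2, Z = (-9.9382, -31.301). ∠JZN = 100.8° gives ZN at 113.70° from the x-axis; with |ZN| = 10.9, N = (-14.319, -21.320). ∠ZNT = 67.5° gives NT at 1.2000° from the x-axis; with |NT| = 11.4, T = (-2.9219, -21.081). ∠NTP = 49.5° gives TP at -129.30° from the x-axis; with |TP| = 13.0, P = (-11.156, -31.141). ∠TPV = 65.7° gives PV at 116.40° from the x-axis; with |PV| = 21.1, V = (-20.538, -12.242). Then |MV| = |V − M| = 23.909.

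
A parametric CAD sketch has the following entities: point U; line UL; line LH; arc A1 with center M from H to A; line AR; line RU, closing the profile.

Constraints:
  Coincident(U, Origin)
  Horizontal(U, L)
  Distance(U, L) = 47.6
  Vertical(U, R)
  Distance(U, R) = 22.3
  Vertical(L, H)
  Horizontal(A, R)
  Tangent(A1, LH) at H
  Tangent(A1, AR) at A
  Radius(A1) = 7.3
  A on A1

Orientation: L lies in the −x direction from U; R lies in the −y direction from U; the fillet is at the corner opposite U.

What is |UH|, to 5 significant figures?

49.908

U is at the origin; U and L share the same y with |UL| = 47.6 and L on the −x side, so L = (-47.600, 0.0000). U and R share the same x with |UR| = 22.3 and R on the −y side, so R = (0.0000, -22.300). The virtual corner opposite U is at (-47.600, -22.300). Since A1 is tangent to LH there, MH ⟂ LH and tangency of A1 to AR means the radius MA is perpendicular to AR, with radius 7.3, so the center M sits 7.3 in from both sides at M = (-40.300, -15.000). That places the tangent points at H = (-47.600, -15.000) on LH and A = (-40.300, -22.300) on AR. Then |UH| = |H − U| = 49.908.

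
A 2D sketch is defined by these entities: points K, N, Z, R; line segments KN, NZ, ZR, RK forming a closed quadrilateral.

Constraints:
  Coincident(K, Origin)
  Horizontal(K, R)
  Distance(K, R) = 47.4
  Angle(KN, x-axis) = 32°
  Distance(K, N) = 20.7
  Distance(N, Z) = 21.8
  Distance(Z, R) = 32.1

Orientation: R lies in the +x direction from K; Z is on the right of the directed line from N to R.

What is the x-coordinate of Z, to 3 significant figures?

17.2

Checks: |NZ| = 21.80 ✓; |ZR| = 32.10 ✓.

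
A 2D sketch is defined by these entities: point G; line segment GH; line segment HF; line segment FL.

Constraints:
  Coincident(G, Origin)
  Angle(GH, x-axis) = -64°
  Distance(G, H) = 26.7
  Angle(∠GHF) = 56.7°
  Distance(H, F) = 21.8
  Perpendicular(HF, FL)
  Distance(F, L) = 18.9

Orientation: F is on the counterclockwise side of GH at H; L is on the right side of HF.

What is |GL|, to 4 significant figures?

41.83

∠GHF = 56.7°, so HF runs at -64.0° + (180° − 56.7°) = 59.30° from the x-axis; with |HF| = 21.8, F = H + 21.8·(cos 59.30°, sin 59.30°) = (22.83, -5.253). The perpendicularity gives FL at right angles to HF; with |FL| = 18.9 on the right of HF, L = F + 18.9·(0.8599, -0.5105) = (39.09, -14.90). Then |GL| = |L − G| = 41.83.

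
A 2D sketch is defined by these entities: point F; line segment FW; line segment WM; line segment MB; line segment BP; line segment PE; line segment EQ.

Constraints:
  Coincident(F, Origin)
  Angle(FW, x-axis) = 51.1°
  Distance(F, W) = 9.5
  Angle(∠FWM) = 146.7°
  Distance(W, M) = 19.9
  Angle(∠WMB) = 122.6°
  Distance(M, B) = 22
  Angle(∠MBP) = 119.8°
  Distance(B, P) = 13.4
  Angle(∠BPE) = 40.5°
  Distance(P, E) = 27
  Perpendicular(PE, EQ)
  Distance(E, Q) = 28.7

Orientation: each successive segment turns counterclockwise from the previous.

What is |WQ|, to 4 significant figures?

47.55

F is at the origin; FW runs at 51.1° with length 9.5, so W = (5.966, 7.393). ∠FWM = 146.7° gives WM at 84.40° from the x-axis; with |WM| = 19.9, M = (7.908, 27.20). ∠WMB = 122.6° gives MB at 141.8° from the x-axis; with |MB| = 22.0, B = (-9.381, 40.80). ∠MBP = 119.8° gives BP at -158.0° from the x-axis; with |BP| = 13.4, P = (-21.81, 35.78). ∠BPE = 40.5° gives PE at -18.50° from the x-axis; with |PE| = 27.0, E = (3.799, 27.22). The perpendicularity gives EQ at right angles to PE, so EQ runs at 71.50°; with |EQ| = 28.7, Q = (12.91, 54.43). Then |WQ| = |Q − W| = 47.55.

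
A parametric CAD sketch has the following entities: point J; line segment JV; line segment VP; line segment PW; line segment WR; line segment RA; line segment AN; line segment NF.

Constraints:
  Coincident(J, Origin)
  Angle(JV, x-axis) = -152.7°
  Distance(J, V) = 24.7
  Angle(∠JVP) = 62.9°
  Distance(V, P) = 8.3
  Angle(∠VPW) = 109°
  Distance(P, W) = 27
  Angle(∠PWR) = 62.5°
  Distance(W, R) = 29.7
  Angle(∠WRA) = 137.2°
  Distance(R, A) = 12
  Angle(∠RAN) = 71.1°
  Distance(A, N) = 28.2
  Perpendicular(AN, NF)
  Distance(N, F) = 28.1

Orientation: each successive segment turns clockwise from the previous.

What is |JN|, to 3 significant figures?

20.3

J is at the origin; JV runs at -152.7° with length 24.7, so V = (-21.9, -11.3). ∠JVP = 62.9° gives VP at 90.2° from the x-axis; with |VP| = 8.3, P = (-22.0, -3.03). ∠VPW = 109.0° gives PW at 19.2° from the x-axis; with |PW| = 27.0, W = (3.52, 5.85). ∠PWR = 62.5° gives WR at -98.3° from the x-axis; with |WR| = 29.7, R = (-0.767, -23.5). ∠WRA = 137.2° gives RA at -141° from the x-axis; with |RA| = 12.0, A = (-10.1, -31.1). ∠RAN = 71.1° gives AN at 110° from the x-axis; with |AN| = 28.2, N = (-19.8, -4.57). Then |JN| = |N − J| = 20.3.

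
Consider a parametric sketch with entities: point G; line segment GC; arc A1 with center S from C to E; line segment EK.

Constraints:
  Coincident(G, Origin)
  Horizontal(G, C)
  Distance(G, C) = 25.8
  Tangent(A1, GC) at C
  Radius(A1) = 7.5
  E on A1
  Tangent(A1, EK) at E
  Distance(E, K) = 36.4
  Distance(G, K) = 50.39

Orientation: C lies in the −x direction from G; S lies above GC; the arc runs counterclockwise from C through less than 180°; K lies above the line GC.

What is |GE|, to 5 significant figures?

20.266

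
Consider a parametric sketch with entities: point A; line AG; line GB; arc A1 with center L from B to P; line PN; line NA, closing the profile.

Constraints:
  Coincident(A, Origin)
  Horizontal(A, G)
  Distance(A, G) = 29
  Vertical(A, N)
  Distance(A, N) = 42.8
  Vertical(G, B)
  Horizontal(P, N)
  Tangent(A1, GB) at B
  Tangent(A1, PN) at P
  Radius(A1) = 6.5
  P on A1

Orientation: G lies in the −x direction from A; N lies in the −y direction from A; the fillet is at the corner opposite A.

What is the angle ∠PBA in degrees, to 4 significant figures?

96.38°

A is at the origin; A and G share the same y with |AG| = 29.0 and G on the −x side, so G = (-29.00, 0.000). AN is vertical with |AN| = 42.8 and N on the −y side, so N = (0.000, -42.80). The virtual corner opposite A is at (-29.00, -42.80). A1 meets GB tangentially, so LB is at right angles to GB and since A1 is tangent to PN there, LP ⟂ PN, with radius 6.5, so the center L sits 6.5 in from both sides at L = (-22.50, -36.30). That places the tangent points at B = (-29.00, -36.30) on GB and P = (-22.50, -42.80) on PN. Then cos ∠PBA = BP·BA / (|BP||BA|), giving 96.38°.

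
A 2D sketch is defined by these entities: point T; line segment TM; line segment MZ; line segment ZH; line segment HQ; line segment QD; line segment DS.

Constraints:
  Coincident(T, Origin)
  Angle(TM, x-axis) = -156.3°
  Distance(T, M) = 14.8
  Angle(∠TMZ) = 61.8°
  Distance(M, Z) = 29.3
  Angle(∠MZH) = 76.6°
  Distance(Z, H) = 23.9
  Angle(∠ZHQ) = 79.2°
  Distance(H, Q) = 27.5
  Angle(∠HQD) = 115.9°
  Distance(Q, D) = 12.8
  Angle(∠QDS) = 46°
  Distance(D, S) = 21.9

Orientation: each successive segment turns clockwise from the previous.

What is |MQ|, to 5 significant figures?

12.049

T is at the origin; TM runs at -156.3° with length 14.8, so M = (-13.552, -5.9488). ∠TMZ = 61.8° gives MZ at 85.500° from the x-axis; with |MZ| = 29.3, Z = (-11.253, 23.261). ∠MZH = 76.6° gives ZH at -17.900° from the x-axis; with |ZH| = 23.9, H = (11.490, 15.915). ∠ZHQ = 79.2° gives HQ at -118.70° from the x-axis; with |HQ| = 27.5, Q = (-1.7160, -8.2065). Then |MQ| = |Q − M| = 12.049.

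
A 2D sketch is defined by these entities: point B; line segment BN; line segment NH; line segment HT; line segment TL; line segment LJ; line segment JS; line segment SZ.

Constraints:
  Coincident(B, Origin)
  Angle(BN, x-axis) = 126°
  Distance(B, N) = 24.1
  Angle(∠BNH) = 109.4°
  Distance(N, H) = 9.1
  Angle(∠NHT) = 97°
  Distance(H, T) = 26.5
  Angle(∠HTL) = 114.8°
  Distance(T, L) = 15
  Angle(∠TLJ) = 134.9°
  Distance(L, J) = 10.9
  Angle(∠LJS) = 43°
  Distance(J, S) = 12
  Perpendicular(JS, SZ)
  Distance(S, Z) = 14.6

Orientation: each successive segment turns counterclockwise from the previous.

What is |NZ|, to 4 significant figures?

39.00

∠LJS = 43.0° gives JS at 166.9° from the x-axis; with |JS| = 12.0, S = (-6.230, -5.011). The perpendicularity gives SZ at right angles to JS, so SZ runs at -103.1°; with |SZ| = 14.6, Z = (-9.539, -19.23). Then |NZ| = |Z − N| = 39.00.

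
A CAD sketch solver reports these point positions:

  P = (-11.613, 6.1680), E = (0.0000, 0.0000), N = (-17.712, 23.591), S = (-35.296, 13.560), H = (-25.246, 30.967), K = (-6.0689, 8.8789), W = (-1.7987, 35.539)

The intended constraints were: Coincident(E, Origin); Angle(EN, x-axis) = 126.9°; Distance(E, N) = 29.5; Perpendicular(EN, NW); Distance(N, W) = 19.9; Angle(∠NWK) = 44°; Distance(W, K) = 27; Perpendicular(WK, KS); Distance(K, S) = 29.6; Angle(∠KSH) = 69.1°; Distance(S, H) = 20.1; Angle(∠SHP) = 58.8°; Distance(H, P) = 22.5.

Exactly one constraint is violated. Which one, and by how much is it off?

Distance(H, P) = 22.5 — off by 5.80.

E = (0.00, 0.00) ✓; EN at 126.9° ✓; |EN| = 29.50 ✓; ∠(EN, NW) = 90.00° ✓; |NW| = 19.90 ✓; ∠NWK = 44.00° ✓; |WK| = 27.00 ✓; ∠(WK, KS) = 90.00° ✓; |KS| = 29.60 ✓; ∠KSH = 69.10° ✓; |SH| = 20.10 ✓; ∠SHP = 58.80° ✓; |HP| = 28.30 ✗.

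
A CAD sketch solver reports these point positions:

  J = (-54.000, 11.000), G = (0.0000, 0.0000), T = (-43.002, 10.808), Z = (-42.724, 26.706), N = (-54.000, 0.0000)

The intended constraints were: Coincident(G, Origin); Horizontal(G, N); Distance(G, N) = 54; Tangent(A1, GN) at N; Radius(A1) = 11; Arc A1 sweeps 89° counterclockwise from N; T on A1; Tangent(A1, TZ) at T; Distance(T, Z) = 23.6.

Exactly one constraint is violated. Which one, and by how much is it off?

Distance(T, Z) = 23.6 — off by 7.70.

G = (0.00, 0.00) ✓; G.y = 0.00, N.y = 0.00 ✓; |GN| = 54.00 ✓; ∠(JN, NG) = 90.00° ✓; |JN| = 11.00 ✓; bearing(J→T) − bearing(J→N) = 89.00° ✓; |JT| = 11.00 ✓; ∠(JT, TZ) = 90.00° ✓; |TZ| = 15.90 ✗.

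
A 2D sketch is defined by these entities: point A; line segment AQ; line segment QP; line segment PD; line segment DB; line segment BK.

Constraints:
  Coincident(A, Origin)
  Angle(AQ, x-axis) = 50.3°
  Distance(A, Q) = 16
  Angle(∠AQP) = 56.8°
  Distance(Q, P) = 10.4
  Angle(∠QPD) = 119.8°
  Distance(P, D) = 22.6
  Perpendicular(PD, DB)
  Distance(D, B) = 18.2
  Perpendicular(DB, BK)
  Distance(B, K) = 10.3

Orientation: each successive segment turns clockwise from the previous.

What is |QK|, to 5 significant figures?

19.732

PD is perpendicular to DB, so DB runs at 136.90°; with |DB| = 18.2, B = (-15.453, -1.6959). DB is perpendicular to BK, so BK runs at 46.900°; with |BK| = 10.3, K = (-8.4149, 5.8247). Then |QK| = |K − Q| = 19.732.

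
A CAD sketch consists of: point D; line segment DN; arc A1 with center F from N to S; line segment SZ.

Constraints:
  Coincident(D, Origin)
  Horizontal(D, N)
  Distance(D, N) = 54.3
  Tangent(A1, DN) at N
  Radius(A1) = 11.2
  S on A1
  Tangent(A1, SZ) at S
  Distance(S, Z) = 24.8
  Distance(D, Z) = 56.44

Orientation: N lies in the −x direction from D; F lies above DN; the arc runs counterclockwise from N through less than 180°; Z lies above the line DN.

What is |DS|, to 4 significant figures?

44.56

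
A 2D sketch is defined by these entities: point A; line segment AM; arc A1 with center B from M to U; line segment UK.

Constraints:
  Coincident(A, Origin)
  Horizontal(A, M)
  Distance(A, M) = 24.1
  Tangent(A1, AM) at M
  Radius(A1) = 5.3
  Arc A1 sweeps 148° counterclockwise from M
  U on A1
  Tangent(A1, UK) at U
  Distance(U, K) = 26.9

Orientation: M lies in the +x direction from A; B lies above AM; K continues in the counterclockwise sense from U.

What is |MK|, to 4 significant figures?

31.28

A is at the origin; A and M share the same y with |AM| = 24.1 and M on the +x side, so M = (24.10, 0.000). A1 meets AM tangentially, so BM is at right angles to AM, so B = M + (0, 5.3) = (24.10, 5.300). On A1, M sits at bearing -90° from B; a 148° counterclockwise sweep puts U at bearing 58°, so U = B + 5.3·(cos 58°, sin 58°) = (26.91, 9.795). Tangency of A1 to UK means the radius BU is perpendicular to UK, so UK runs along (−sin 58°, cos 58°); with |UK| = 26.9, K = (4.096, 24.05). Then |MK| = |K − M| = 31.28.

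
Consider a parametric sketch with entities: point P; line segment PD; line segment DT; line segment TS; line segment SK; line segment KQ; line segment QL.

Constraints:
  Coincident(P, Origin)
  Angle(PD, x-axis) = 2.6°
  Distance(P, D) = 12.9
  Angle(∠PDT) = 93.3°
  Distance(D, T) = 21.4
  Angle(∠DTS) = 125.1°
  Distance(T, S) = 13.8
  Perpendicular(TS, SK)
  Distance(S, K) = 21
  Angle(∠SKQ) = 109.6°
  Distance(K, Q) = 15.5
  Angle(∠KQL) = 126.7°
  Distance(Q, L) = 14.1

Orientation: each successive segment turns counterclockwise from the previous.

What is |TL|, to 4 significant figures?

22.24

P is at the origin; PD runs at 2.6° with length 12.9, so D = (12.89, 0.5852). ∠PDT = 93.3° gives DT at 89.30° from the x-axis; with |DT| = 21.4, T = (13.15, 21.98). ∠DTS = 125.1° gives TS at 144.2° from the x-axis; with |TS| = 13.8, S = (1.955, 30.06). TS is perpendicular to SK, so SK runs at -125.8°; with |SK| = 21.0, K = (-10.33, 13.02). ∠SKQ = 109.6° gives KQ at -55.40° from the x-axis; with |KQ| = 15.5, Q = (-1.527, 0.2650). ∠KQL = 126.7° gives QL at -2.100° from the x-axis; with |QL| = 14.1, L = (12.56, -0.2516). Then |TL| = |L − T| = 22.24.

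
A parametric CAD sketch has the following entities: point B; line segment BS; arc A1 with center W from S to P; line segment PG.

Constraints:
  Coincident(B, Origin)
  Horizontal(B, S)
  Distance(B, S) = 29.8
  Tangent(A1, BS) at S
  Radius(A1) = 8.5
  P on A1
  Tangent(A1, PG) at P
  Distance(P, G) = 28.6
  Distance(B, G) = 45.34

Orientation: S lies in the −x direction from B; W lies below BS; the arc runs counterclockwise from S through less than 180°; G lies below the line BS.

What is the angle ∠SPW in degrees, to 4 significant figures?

31.95°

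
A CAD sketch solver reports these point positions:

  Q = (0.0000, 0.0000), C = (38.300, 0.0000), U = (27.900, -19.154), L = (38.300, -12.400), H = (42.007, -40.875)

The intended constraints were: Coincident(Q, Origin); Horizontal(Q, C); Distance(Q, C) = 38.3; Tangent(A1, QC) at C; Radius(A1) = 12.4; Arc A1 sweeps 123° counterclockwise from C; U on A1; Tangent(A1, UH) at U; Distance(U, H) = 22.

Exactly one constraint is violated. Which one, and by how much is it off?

Distance(U, H) = 22 — off by 3.90.

Q = (0.00, 0.00) ✓; Q.y = 0.00, C.y = 0.00 ✓; |QC| = 38.30 ✓; ∠(LC, CQ) = 90.00° ✓; |LC| = 12.40 ✓; bearing(L→U) − bearing(L→C) = 123.0° ✓; |LU| = 12.40 ✓; ∠(LU, UH) = 90.00° ✓; |UH| = 25.90 ✗.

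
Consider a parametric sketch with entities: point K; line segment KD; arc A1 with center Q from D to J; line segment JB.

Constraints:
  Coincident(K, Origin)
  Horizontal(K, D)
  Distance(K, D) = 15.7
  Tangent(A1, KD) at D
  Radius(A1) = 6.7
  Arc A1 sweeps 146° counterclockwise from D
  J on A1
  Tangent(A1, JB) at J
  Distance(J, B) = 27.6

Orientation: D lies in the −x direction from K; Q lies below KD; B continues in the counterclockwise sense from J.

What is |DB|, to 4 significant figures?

33.66

K is at the origin; KD is horizontal with |KD| = 15.7 and D on the −x side, so D = (-15.70, 0.000). A1 meets KD tangentially, so QD is at right angles to KD, so Q = D + (0, -6.7) = (-15.70, -6.700). On A1, D sits at bearing 90° from Q; a 146° counterclockwise sweep puts J at bearing 236°, so J = Q + 6.7·(cos 236°, sin 236°) = (-19.45, -12.25). Tangency of A1 to JB means the radius QJ is perpendicular to JB, so JB runs along (−sin 236°, cos 236°); with |JB| = 27.6, B = (3.435, -27.69). Then |DB| = |B − D| = 33.66.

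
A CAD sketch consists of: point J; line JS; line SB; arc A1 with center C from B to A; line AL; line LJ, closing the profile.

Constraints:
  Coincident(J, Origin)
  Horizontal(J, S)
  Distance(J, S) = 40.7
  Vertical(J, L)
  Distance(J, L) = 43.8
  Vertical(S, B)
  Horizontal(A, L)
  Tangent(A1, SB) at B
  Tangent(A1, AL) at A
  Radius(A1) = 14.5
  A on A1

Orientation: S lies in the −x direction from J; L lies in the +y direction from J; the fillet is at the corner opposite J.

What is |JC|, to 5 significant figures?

39.306

JL is vertical with |JL| = 43.8 and L on the +y side, so L = (0.0000, 43.800). The virtual corner opposite J is at (-40.700, 43.800). Since A1 is tangent to SB there, CB ⟂ SB and tangency of A1 to AL means the radius CA is perpendicular to AL, with radius 14.5, so the center C sits 14.5 in from both sides at C = (-26.200, 29.300). Then |JC| = |C − J| = 39.306.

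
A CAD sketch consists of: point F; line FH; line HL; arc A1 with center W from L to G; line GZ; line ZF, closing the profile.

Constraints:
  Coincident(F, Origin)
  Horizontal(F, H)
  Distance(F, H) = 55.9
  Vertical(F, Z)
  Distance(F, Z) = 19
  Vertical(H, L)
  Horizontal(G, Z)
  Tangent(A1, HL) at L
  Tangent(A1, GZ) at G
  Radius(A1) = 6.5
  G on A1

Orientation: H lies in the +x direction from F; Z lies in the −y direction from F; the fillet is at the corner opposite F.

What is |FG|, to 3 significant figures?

52.9

The virtual corner opposite F is at (55.9, -19.0). A1 meets HL tangentially, so WL is at right angles to HL and since A1 is tangent to GZ there, WG ⟂ GZ, with radius 6.5, so the center W sits 6.5 in from both sides at W = (49.4, -12.5). That places the tangent points at L = (55.9, -12.5) on HL and G = (49.4, -19.0) on GZ. Then |FG| = |G − F| = 52.9.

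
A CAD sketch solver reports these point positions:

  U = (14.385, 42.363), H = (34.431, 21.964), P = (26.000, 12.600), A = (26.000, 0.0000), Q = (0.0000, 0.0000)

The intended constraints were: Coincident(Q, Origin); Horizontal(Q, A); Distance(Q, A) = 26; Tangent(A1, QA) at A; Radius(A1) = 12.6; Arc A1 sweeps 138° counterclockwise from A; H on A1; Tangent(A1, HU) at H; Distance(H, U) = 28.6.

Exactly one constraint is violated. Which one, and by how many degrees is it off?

Tangent(A1, HU) at H — off by 3.50°.

Q = (0.00, 0.00) ✓; Q.y = 0.00, A.y = 0.00 ✓; |QA| = 26.00 ✓; ∠(PA, AQ) = 90.00° ✓; |PA| = 12.60 ✓; bearing(P→H) − bearing(P→A) = 138.0° ✓; |PH| = 12.60 ✓; ∠(PH, HU) = 93.50° ✗; |HU| = 28.60 ✓.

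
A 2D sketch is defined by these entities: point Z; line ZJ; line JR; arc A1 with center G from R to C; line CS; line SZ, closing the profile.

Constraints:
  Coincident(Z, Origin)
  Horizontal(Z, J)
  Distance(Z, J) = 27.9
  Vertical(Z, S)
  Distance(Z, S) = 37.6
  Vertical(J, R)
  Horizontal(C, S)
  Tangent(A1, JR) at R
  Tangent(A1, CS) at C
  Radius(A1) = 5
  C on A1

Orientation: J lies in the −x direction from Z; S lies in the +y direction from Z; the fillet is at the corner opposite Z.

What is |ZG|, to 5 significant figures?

39.839

Z is at the origin; ZJ is horizontal with |ZJ| = 27.9 and J on the −x side, so J = (-27.900, 0.0000). ZS is vertical with |ZS| = 37.6 and S on the +y side, so S = (0.0000, 37.600). The virtual corner opposite Z is at (-27.900, 37.600). A1 meets JR tangentially, so GR is at right angles to JR and tangency of A1 to CS means the radius GC is perpendicular to CS, with radius 5.0, so the center G sits 5.0 in from both sides at G = (-22.900, 32.600). Then |ZG| = |G − Z| = 39.839.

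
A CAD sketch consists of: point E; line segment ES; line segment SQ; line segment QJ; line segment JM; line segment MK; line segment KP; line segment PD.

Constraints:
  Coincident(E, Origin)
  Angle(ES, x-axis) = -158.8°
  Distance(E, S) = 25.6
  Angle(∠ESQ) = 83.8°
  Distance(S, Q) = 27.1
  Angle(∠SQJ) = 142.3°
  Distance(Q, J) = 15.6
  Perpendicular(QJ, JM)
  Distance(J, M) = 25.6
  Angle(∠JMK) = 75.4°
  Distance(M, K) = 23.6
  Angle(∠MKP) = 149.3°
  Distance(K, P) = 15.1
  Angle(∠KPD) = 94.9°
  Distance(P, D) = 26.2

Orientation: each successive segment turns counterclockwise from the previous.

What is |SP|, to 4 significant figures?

8.451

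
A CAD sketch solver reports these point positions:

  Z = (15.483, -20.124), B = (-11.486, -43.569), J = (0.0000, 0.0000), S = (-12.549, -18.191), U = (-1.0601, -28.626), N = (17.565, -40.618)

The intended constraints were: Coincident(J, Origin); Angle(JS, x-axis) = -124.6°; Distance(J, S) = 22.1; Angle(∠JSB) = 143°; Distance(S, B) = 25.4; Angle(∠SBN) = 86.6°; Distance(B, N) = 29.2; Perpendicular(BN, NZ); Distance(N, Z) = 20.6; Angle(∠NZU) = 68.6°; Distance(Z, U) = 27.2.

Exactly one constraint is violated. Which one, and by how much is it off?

Distance(Z, U) = 27.2 — off by 8.60.

J = (0.00, 0.00) ✓; JS at -124.6° ✓; |JS| = 22.10 ✓; ∠JSB = 143.0° ✓; |SB| = 25.40 ✓; ∠SBN = 86.60° ✓; |BN| = 29.20 ✓; ∠(BN, NZ) = 90.00° ✓; |NZ| = 20.60 ✓; ∠NZU = 68.60° ✓; |ZU| = 18.60 ✗.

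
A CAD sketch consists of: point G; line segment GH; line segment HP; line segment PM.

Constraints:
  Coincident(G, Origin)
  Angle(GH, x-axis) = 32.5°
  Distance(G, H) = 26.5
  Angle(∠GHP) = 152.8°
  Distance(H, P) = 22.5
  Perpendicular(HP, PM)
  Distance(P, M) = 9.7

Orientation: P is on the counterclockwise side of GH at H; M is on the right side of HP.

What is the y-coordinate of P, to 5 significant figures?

33.665

G is at the origin; GH runs at 32.5° with length 26.5, so H = 26.5·(cos 32.5°, sin 32.5°) = (22.350, 14.238). ∠GHP = 152.8°, so HP runs at 32.5° + (180° − 152.8°) = 59.700° from the x-axis; with |HP| = 22.5, P = H + 22.5·(cos 59.700°, sin 59.700°) = (33.702, 33.665). So P.y = 33.665.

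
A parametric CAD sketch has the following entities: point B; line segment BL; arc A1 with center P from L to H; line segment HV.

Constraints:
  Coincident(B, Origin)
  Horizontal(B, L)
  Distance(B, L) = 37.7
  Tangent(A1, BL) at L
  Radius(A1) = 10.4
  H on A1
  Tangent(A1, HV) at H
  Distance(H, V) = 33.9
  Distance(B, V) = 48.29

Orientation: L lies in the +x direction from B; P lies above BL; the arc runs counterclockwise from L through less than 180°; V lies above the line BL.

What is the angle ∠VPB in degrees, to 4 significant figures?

80.56°

Checks: B.y = 0.00, L.y = 0.00 ✓; |PH| = 10.40 ✓; ∠(PH, HV) = 90.00° ✓; |HV| = 33.90 ✓; |BV| = 48.29 ✓.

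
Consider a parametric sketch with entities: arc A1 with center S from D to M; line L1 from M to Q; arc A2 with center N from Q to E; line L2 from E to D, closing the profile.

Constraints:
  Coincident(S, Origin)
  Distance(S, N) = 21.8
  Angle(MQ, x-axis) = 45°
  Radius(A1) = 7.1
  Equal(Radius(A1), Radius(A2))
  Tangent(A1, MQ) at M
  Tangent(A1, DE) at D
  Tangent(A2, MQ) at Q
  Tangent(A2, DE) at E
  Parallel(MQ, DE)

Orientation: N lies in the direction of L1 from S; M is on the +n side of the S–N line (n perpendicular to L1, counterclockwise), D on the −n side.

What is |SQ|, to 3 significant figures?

22.9

The slot axis is L1's direction at 45.0°, so u = (cos 45.0°, sin 45.0°) = (0.707, 0.707) and n = (−sin 45.0°, cos 45.0°) = (-0.707, 0.707). S is at the origin and N lies 21.8 along u from S, so N = 21.8·u = (15.4, 15.4). Tangency of A1 to both parallel lines with radius 7.1 puts M and D at S ± 7.1·n: M = (-5.02, 5.02), D = (5.02, -5.02). Equal radii place Q and E the same way about N: Q = N + 7.1·n = (10.4, 20.4), E = N − 7.1·n = (20.4, 10.4). Then |SQ| = |Q − S| = 22.9.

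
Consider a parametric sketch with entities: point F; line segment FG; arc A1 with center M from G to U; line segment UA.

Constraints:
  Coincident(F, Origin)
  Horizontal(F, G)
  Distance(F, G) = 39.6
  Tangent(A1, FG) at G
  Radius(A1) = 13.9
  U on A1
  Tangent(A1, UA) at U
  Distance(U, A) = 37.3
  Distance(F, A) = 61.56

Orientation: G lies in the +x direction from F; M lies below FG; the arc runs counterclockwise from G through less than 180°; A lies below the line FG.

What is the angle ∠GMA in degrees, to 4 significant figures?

168.3°

Checks: ∠(MG, GF) = 90.00° ✓; |MG| = 13.90 ✓; |MU| = 13.90 ✓; ∠(MU, UA) = 90.00° ✓; |UA| = 37.30 ✓; |FA| = 61.56 ✓.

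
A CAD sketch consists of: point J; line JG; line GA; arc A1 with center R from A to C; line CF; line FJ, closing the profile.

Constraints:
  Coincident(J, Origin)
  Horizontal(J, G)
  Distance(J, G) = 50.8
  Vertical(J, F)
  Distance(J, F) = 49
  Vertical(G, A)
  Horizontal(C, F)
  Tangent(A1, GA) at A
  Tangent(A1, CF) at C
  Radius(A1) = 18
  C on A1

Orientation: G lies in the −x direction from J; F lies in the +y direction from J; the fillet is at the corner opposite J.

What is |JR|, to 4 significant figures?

45.13

J is at the origin; JG is horizontal with |JG| = 50.8 and G on the −x side, so G = (-50.80, 0.000). JF is vertical with |JF| = 49.0 and F on the +y side, so F = (0.000, 49.00). The virtual corner opposite J is at (-50.80, 49.00). A1 meets GA tangentially, so RA is at right angles to GA and tangency of A1 to CF means the radius RC is perpendicular to CF, with radius 18.0, so the center R sits 18.0 in from both sides at R = (-32.80, 31.00). Then |JR| = |R − J| = 45.13.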